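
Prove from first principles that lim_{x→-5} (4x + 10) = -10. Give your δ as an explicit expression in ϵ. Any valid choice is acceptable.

Let ϵ > 0 be given. We need δ > 0 so that 0 < |x + 5| < δ implies |(4x + 10) + 10| < ϵ.
|(4x + 10) + 10| = |4x + 20| = 4|x + 5|.
Thus it suffices that |x + 5| < ϵ/4.
Choosing δ = ϵ/4 gives |(4x + 10) + 10| = 4|x + 5| < ϵ whenever |x + 5| < δ.

δ = ϵ/4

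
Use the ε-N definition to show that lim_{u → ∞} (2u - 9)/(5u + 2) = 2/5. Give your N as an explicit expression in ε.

Let ε > 0 be given. We seek N > 0 such that u > N implies |(2u - 9)/(5u + 2) − (2/5)| < ε.
(2u - 9)/(5u + 2) − (2/5) = (5(2u - 9) − 2(5u + 2)) / (5(5u + 2)) = -49/(5(5u + 2)).
For u > 0 we have 5u + 2 > 5u, so |(2u - 9)/(5u + 2) − (2/5)| = 49/(5(5u + 2)) < 49/(5·5u) = (49/25)/u.
Thus |(2u - 9)/(5u + 2) − (2/5)| < ε whenever u > (49/25)/ε.
Take N = (49/25)/ε. If u > N then |(2u - 9)/(5u + 2) − (2/5)| < (49/25)/u < ε.

N = (49/25)/ε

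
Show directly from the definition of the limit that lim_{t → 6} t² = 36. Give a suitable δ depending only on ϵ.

Let ϵ > 0. We seek δ > 0 with 0 < |t − 6| < δ ⇒ |t² − 36| < ϵ.
Factor: t² − 36 = (t − 6)(t + 6), so |t² − 36| = |t − 6|·|t + 6|.
Restrict δ ≤ 1. Then |t − 6| < 1 gives |t| < 7, so by the triangle inequality |t + 6| ≤ 7 + 6 = 13.
Hence |t² − 36| ≤ 13|t − 6|, which is < ϵ once |t − 6| < ϵ/13.
Take δ = min(1, ϵ/13). If 0 < |t − 6| < δ then both bounds hold and |t² − 36| ≤ 13|t − 6| < 13·(ϵ/13) = ϵ.

δ = min(1, ϵ/13)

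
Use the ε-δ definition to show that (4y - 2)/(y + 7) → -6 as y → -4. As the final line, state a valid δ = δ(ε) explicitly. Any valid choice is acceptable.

Suppose ε > 0. We want δ > 0 with 0 < |y + 4| < δ ⇒ |(4y - 2)/(y + 7) + 6| < ε.
Combining over a common denominator, (4y - 2)/(y + 7) + 6 = [(4y - 2)·3 − (-18)·(y + 7)] / [3·(y + 7)] = 30(y + 4) / (3(y + 7)).
So |(4y - 2)/(y + 7) + 6| = 30|y + 4| / (3·|y + 7|).
Restrict δ ≤ 3/2. Then |y + 4| < 3/2 gives |y + 7| = |(y + 4) + 3| ≥ 3 − 3/2 = 3/2.
Hence |(4y - 2)/(y + 7) + 6| < 30|y + 4|/(3·(3/2)) = (20/3)|y + 4|, which is < ε once |y + 4| < (3/20)ε.
Take δ = min(3/2, (3/20)ε). Then 0 < |y + 4| < δ forces both bounds, so |(4y - 2)/(y + 7) + 6| < ε.

δ = min(3/2, (3/20)ε)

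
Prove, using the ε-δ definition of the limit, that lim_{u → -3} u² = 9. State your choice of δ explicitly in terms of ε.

Let ε > 0. We seek δ > 0 with 0 < |u + 3| < δ ⇒ |u² − 9| < ε.
Factor: u² − 9 = (u + 3)(u - 3), so |u² − 9| = |u + 3|·|u - 3|.
Impose δ ≤ 2 so that |u| < 5; then |u - 3| ≤ 8.
Hence |u² − 9| ≤ 8|u + 3|, which is < ε once |u + 3| < ε/8.
Take δ = min(2, ε/8). If 0 < |u + 3| < δ then both bounds hold and |u² − 9| ≤ 8|u + 3| < 8·(ε/8) = ε.

δ = min(2, ε/8)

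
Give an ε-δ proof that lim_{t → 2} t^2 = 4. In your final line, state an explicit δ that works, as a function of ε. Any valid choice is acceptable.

Let ε > 0 be given. We seek δ > 0 with 0 < |t − 2| < δ ⇒ |t^2 − 4| < ε.
Factor: t^2 − 4 = (t − 2)(t + 2), so |t^2 − 4| = |t − 2|·|t + 2|.
Restrict δ ≤ 2. Then |t − 2| < 2 gives |t| < 4, so by the triangle inequality |t + 2| ≤ 4 + 2 = 6.
Hence |t^2 − 4| ≤ 6|t − 2|, which is < ε once |t − 2| < ε/6.
Take δ = min(2, ε/6). If 0 < |t − 2| < δ then both bounds hold and |t^2 − 4| ≤ 6|t − 2| < 6·(ε/6) = ε.

δ = min(2, ε/6)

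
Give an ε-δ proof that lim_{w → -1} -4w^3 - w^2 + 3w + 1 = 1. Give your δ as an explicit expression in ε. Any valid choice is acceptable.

δ = min(1, ε/22)

Fix ε > 0. We want δ > 0 such that 0 < |w + 1| < δ implies |(-4w^3 - w^2 + 3w + 1) − 1| < ε.
(-4w^3 - w^2 + 3w + 1) − 1 = -4w^3 - w^2 + 3w = (w + 1)(-4w^2 + 3w).
So |(-4w^3 - w^2 + 3w + 1) − 1| = |w + 1|·|-4w^2 + 3w|.
Require δ ≤ 1. Then |w + 1| < 1 gives |w| < 2, and by the triangle inequality |-4w^2 + 3w| ≤ 4·2^2 + 3·2 = 22.
Hence |(-4w^3 - w^2 + 3w + 1) − 1| ≤ 22|w + 1| < ε provided |w + 1| < ε/22.
Take δ = min(1, ε/22). Then 0 < |w + 1| < δ gives both |w + 1| < 1 and |w + 1| < ε/22, so |(-4w^3 - w^2 + 3w + 1) − 1| < ε.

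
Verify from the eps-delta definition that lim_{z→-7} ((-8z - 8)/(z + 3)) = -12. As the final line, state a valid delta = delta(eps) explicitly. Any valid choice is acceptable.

Let eps > 0. We want delta > 0 with 0 < |z + 7| < delta ⇒ |(-8z - 8)/(z + 3) + 12| < eps.
Combining over a common denominator, (-8z - 8)/(z + 3) + 12 = [(-8z - 8)·(-4) − 48·(z + 3)] / [(-4)·(z + 3)] = -16(z + 7) / ((-4)(z + 3)).
So |(-8z - 8)/(z + 3) + 12| = 16|z + 7| / (4·|z + 3|).
Require delta ≤ 2, so |z + 3| ≥ |-4| − |z + 7| > 4 − 2 = 2.
Hence |(-8z - 8)/(z + 3) + 12| < 16|z + 7|/(4·2) = 2|z + 7|, which is < eps once |z + 7| < (1/2)eps.
Take delta = min(2, (1/2)eps). Then 0 < |z + 7| < delta forces both bounds, so |(-8z - 8)/(z + 3) + 12| < eps.

delta = min(2, (1/2)eps)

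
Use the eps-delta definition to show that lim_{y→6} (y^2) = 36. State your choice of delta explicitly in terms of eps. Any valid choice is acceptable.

delta = min(1, eps/13)

Fix eps > 0. We seek delta > 0 with 0 < |y − 6| < delta ⇒ |y^2 − 36| < eps.
Factor: y^2 − 36 = (y − 6)(y + 6), so |y^2 − 36| = |y − 6|·|y + 6|.
Restrict delta ≤ 1. Then |y − 6| < 1 gives |y| < 7, so by the triangle inequality |y + 6| ≤ 7 + 6 = 13.
Hence |y^2 − 36| ≤ 13|y − 6|, which is < eps once |y − 6| < eps/13.
Take delta = min(1, eps/13). If 0 < |y − 6| < delta then both bounds hold and |y^2 − 36| ≤ 13|y − 6| < 13·(eps/13) = eps.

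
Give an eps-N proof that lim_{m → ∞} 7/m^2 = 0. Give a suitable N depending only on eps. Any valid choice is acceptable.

N = (7/eps)^{1/2}

Fix eps > 0. For m ≥ 1, |7/m^2 − 0| = 7/m^2.
7/m^2 < eps ⇔ m^2 > 7/eps ⇔ m > (7/eps)^{1/2}.
Take N = (7/eps)^{1/2}. Then m > N implies 7/m^2 < eps.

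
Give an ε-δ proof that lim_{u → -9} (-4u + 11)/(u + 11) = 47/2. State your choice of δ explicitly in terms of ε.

Fix ε > 0. We want δ > 0 with 0 < |u + 9| < δ ⇒ |(-4u + 11)/(u + 11) − (47/2)| < ε.
Combining over a common denominator, (-4u + 11)/(u + 11) − (47/2) = [(-4u + 11)·2 − 47·(u + 11)] / [2·(u + 11)] = -55(u + 9) / (2(u + 11)).
So |(-4u + 11)/(u + 11) − (47/2)| = 55|u + 9| / (2·|u + 11|).
Require δ ≤ 1, so |u + 11| ≥ |2| − |u + 9| > 2 − 1 = 1.
Hence |(-4u + 11)/(u + 11) − (47/2)| < 55|u + 9|/(2·1) = (55/2)|u + 9|, which is < ε once |u + 9| < (2/55)ε.
Take δ = min(1, (2/55)ε). Then 0 < |u + 9| < δ forces both bounds, so |(-4u + 11)/(u + 11) − (47/2)| < ε.

δ = min(1, (2/55)ε)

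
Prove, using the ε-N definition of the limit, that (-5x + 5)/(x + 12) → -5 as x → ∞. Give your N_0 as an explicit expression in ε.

N_0 = 65/ε

Let ε > 0 be given. We seek N_0 > 0 such that x > N_0 implies |(-5x + 5)/(x + 12) + 5| < ε.
(-5x + 5)/(x + 12) + 5 = ((-5x + 5) − (-5)(x + 12)) / ((x + 12)) = 65/((x + 12)).
For x > 0 we have x + 12 > x, so |(-5x + 5)/(x + 12) + 5| = 65/((x + 12)) < 65/(x) = 65/x.
Thus |(-5x + 5)/(x + 12) + 5| < ε whenever x > 65/ε.
Take N_0 = 65/ε. If x > N_0 then |(-5x + 5)/(x + 12) + 5| < 65/x < ε.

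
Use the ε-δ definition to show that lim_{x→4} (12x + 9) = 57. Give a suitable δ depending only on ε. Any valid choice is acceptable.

Suppose ε > 0. We need δ > 0 so that 0 < |x − 4| < δ implies |(12x + 9) − 57| < ε.
|(12x + 9) − 57| = |12x - 48| = 12|x − 4|.
So 12|x − 4| < ε exactly when |x − 4| < ε/12.
Take δ = ε/12. If 0 < |x − 4| < δ then |(12x + 9) − 57| = 12|x − 4| < 12·(ε/12) = ε.

δ = ε/12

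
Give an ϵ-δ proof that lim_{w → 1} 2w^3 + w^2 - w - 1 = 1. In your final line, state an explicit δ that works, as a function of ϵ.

Let ϵ > 0. We want δ > 0 such that 0 < |w − 1| < δ implies |(2w^3 + w^2 - w - 1) − 1| < ϵ.
(2w^3 + w^2 - w - 1) − 1 = 2w^3 + w^2 - w - 2 = (w − 1)(2w^2 + 3w + 2).
So |(2w^3 + w^2 - w - 1) − 1| = |w − 1|·|2w^2 + 3w + 2|.
Assume first that |w − 1| < 1, so |w| < 2. Then |2w^2 + 3w + 2| ≤ 2·2^2 + 3·2 + 2 = 16.
Hence |(2w^3 + w^2 - w - 1) − 1| ≤ 16|w − 1| < ϵ provided |w − 1| < ϵ/16.
Choosing δ = min(1, ϵ/16) ensures both conditions, hence |(2w^3 + w^2 - w - 1) − 1| < ϵ.

δ = min(1, ϵ/16)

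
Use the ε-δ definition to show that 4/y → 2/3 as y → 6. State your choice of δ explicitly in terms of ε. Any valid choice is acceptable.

Let ε > 0. We seek δ > 0 such that 0 < |y − 6| < δ implies |4/y − (2/3)| < ε.
|4/y − (2/3)| = 4·|6 − y|/(6·|y|) = 4|y − 6|/(6|y|).
Restrict δ ≤ 3. Then |y − 6| < 3 gives |y| > 3, so 6|y| > 18.
Then |4/y − (2/3)| < 4|y − 6|/18, which is < ε when |y − 6| < (9/2)ε.
Take δ = min(3, (9/2)ε). Then 0 < |y − 6| < δ gives both |y − 6| < 3 and |y − 6| < (9/2)ε, so |4/y − (2/3)| < ε.

δ = min(3, (9/2)ε)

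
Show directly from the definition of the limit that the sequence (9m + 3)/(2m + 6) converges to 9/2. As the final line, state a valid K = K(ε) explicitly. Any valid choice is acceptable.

Suppose ε > 0. For m ≥ 1, |(9m + 3)/(2m + 6) − (9/2)| = |-48|/(2(2m + 6)) = 48/(2(2m + 6)).
Since 2m + 6 ≥ 2m for m ≥ 1, this is ≤ 48/(2·2m) = 12/m.
So |(9m + 3)/(2m + 6) − (9/2)| < ε whenever m > 12/ε.
Take K = 12/ε. If m > K then |(9m + 3)/(2m + 6) − (9/2)| ≤ 12/m < ε.

K = 12/ε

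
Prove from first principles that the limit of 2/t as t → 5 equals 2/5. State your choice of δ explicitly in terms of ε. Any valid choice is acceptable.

Let ε > 0 be given. We seek δ > 0 such that 0 < |t − 5| < δ implies |2/t − (2/5)| < ε.
|2/t − (2/5)| = 2·|5 − t|/(5·|t|) = 2|t − 5|/(5|t|).
Restrict δ ≤ 5/2. Then |t − 5| < 5/2 gives |t| > 5/2, so 5|t| > 25/2.
Then |2/t − (2/5)| < 2|t − 5|/(25/2), which is < ε when |t − 5| < (25/4)ε.
Take δ = min(5/2, (25/4)ε). Then 0 < |t − 5| < δ gives both |t − 5| < 5/2 and |t − 5| < (25/4)ε, so |2/t − (2/5)| < ε.

δ = min(5/2, (25/4)ε)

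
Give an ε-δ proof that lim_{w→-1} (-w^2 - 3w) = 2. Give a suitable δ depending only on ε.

Let ε > 0. We want δ > 0 such that 0 < |w + 1| < δ implies |(-w^2 - 3w) − 2| < ε.
(-w^2 - 3w) − 2 = -w^2 - 3w - 2 = (w + 1)(-w - 2).
So |(-w^2 - 3w) − 2| = |w + 1|·|-w - 2|.
Require δ ≤ 1. Then |w + 1| < 1 gives |w| < 2, and by the triangle inequality |-w - 2| ≤ 2 + 2 = 4.
Hence |(-w^2 - 3w) − 2| ≤ 4|w + 1| < ε provided |w + 1| < ε/4.
Choosing δ = min(1, ε/4) ensures both conditions, hence |(-w^2 - 3w) − 2| < ε.

δ = min(1, ε/4)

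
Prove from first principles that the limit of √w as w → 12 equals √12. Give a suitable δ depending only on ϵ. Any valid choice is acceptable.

δ = min(12, √12·ϵ)

Suppose ϵ > 0. We want δ > 0 such that 0 < |w − 12| < δ implies |√w − √12| < ϵ.
Multiplying by the conjugate, |√w − √12| = |w − 12|/(√w + √12).
Restrict δ ≤ 12 so that |w − 12| < 12 forces w > 0, and then √w + √12 > √12.
Hence |√w − √12| < |w − 12|/√12, which is < ϵ once |w − 12| < √12·ϵ.
Take δ = min(12, √12·ϵ). If 0 < |w − 12| < δ then w > 0 and |√w − √12| < |w − 12|/√12 < ϵ.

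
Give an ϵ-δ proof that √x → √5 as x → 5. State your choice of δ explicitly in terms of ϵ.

δ = min(5, √5·ϵ)

Let ϵ > 0. We want δ > 0 such that 0 < |x − 5| < δ implies |√x − √5| < ϵ.
Rationalise: √x − √5 = (x − 5)/(√x + √5), so |√x − √5| = |x − 5|/(√x + √5).
Restrict δ ≤ 5 so that |x − 5| < 5 forces x > 0, and then √x + √5 > √5.
Hence |√x − √5| < |x − 5|/√5, which is < ϵ once |x − 5| < √5·ϵ.
Take δ = min(5, √5·ϵ). If 0 < |x − 5| < δ then x > 0 and |√x − √5| < |x − 5|/√5 < ϵ.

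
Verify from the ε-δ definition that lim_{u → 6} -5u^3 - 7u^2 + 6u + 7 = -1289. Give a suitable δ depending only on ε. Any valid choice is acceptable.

Suppose ε > 0. We want δ > 0 such that 0 < |u − 6| < δ implies |(-5u^3 - 7u^2 + 6u + 7) + 1289| < ε.
(-5u^3 - 7u^2 + 6u + 7) + 1289 = -5u^3 - 7u^2 + 6u + 1296 = (u − 6)(-5u^2 - 37u - 216).
So |(-5u^3 - 7u^2 + 6u + 7) + 1289| = |u − 6|·|-5u^2 - 37u - 216|.
Require δ ≤ 1. Then |u − 6| < 1 gives |u| < 7, and by the triangle inequality |-5u^2 - 37u - 216| ≤ 5·7^2 + 37·7 + 216 = 720.
Hence |(-5u^3 - 7u^2 + 6u + 7) + 1289| ≤ 720|u − 6| < ε provided |u − 6| < ε/720.
Take δ = min(1, ε/720). Then 0 < |u − 6| < δ gives both |u − 6| < 1 and |u − 6| < ε/720, so |(-5u^3 - 7u^2 + 6u + 7) + 1289| < ε.

δ = min(1, ε/720)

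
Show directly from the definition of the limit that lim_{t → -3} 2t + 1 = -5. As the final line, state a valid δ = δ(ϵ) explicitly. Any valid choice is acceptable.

Let ϵ > 0 be given. We need δ > 0 so that 0 < |t + 3| < δ implies |(2t + 1) + 5| < ϵ.
Since (2t + 1) + 5 = 2(t + 3), we have |(2t + 1) + 5| = 2|t + 3|.
So 2|t + 3| < ϵ exactly when |t + 3| < ϵ/2.
Choosing δ = ϵ/2 gives |(2t + 1) + 5| = 2|t + 3| < ϵ whenever |t + 3| < δ.

δ = ϵ/2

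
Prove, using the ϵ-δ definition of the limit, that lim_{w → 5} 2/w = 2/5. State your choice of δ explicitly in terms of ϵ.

Let ϵ > 0 be given. We seek δ > 0 such that 0 < |w − 5| < δ implies |2/w − (2/5)| < ϵ.
|2/w − (2/5)| = 2·|5 − w|/(5·|w|) = 2|w − 5|/(5|w|).
Require δ ≤ 5/2 so that |w| > 5 − 5/2 = 5/2, hence 5|w| > 25/2.
Then |2/w − (2/5)| < 2|w − 5|/(25/2), which is < ϵ when |w − 5| < (25/4)ϵ.
Take δ = min(5/2, (25/4)ϵ). Then 0 < |w − 5| < δ gives both |w − 5| < 5/2 and |w − 5| < (25/4)ϵ, so |2/w − (2/5)| < ϵ.

δ = min(5/2, (25/4)ϵ)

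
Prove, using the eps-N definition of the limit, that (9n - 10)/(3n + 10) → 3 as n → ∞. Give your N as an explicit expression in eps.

N = (40/3)/eps

Fix eps > 0. For n ≥ 1, |(9n - 10)/(3n + 10) − 3| = |-120|/(3(3n + 10)) = 120/(3(3n + 10)).
Since 3n + 10 ≥ 3n for n ≥ 1, this is ≤ 120/(3·3n) = (40/3)/n.
So |(9n - 10)/(3n + 10) − 3| < eps whenever n > (40/3)/eps.
Take N = (40/3)/eps. If n > N then |(9n - 10)/(3n + 10) − 3| ≤ (40/3)/n < eps.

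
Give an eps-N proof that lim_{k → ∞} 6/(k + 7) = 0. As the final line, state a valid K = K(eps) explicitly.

K = 6/eps

Suppose eps > 0. For k ≥ 1, |6/(k + 7) − 0| = 6/(k + 7) ≤ 6/k.
We need 6/k < eps, i.e. k > 6/eps.
Take K = 6/eps. If k > K then |6/(k + 7)| ≤ 6/k < eps.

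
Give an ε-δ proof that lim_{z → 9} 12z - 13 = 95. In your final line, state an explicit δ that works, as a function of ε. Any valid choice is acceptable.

δ = ε/12

Suppose ε > 0. We need δ > 0 so that 0 < |z − 9| < δ implies |(12z - 13) − 95| < ε.
Since (12z - 13) − 95 = 12(z − 9), we have |(12z - 13) − 95| = 12|z − 9|.
Thus it suffices that |z − 9| < ε/12.
Choosing δ = ε/12 gives |(12z - 13) − 95| = 12|z − 9| < ε whenever |z − 9| < δ.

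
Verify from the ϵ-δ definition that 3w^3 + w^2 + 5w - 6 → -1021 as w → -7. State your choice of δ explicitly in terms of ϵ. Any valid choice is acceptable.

Suppose ϵ > 0. We want δ > 0 such that 0 < |w + 7| < δ implies |(3w^3 + w^2 + 5w - 6) + 1021| < ϵ.
(3w^3 + w^2 + 5w - 6) + 1021 = 3w^3 + w^2 + 5w + 1015 = (w + 7)(3w^2 - 20w + 145).
So |(3w^3 + w^2 + 5w - 6) + 1021| = |w + 7|·|3w^2 - 20w + 145|.
Require δ ≤ 1. Then |w + 7| < 1 gives |w| < 8, and by the triangle inequality |3w^2 - 20w + 145| ≤ 3·8^2 + 20·8 + 145 = 497.
Hence |(3w^3 + w^2 + 5w - 6) + 1021| ≤ 497|w + 7| < ϵ provided |w + 7| < ϵ/497.
Choosing δ = min(1, ϵ/497) ensures both conditions, hence |(3w^3 + w^2 + 5w - 6) + 1021| < ϵ.

δ = min(1, ϵ/497)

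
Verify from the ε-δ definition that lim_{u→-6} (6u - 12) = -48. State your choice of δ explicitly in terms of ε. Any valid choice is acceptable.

Suppose ε > 0. We need δ > 0 so that 0 < |u + 6| < δ implies |(6u - 12) + 48| < ε.
|(6u - 12) + 48| = |6u + 36| = 6|u + 6|.
Thus it suffices that |u + 6| < ε/6.
Choosing δ = ε/6 gives |(6u - 12) + 48| = 6|u + 6| < ε whenever |u + 6| < δ.

δ = ε/6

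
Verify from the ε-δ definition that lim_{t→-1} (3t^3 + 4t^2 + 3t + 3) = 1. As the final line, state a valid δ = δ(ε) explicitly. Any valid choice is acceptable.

Let ε > 0 be given. We want δ > 0 such that 0 < |t + 1| < δ implies |(3t^3 + 4t^2 + 3t + 3) − 1| < ε.
(3t^3 + 4t^2 + 3t + 3) − 1 = 3t^3 + 4t^2 + 3t + 2 = (t + 1)(3t^2 + t + 2).
So |(3t^3 + 4t^2 + 3t + 3) − 1| = |t + 1|·|3t^2 + t + 2|.
Assume first that |t + 1| < 1, so |t| < 2. Then |3t^2 + t + 2| ≤ 3·2^2 + 2 + 2 = 16.
Hence |(3t^3 + 4t^2 + 3t + 3) − 1| ≤ 16|t + 1| < ε provided |t + 1| < ε/16.
Take δ = min(1, ε/16). Then 0 < |t + 1| < δ gives both |t + 1| < 1 and |t + 1| < ε/16, so |(3t^3 + 4t^2 + 3t + 3) − 1| < ε.

δ = min(1, ε/16)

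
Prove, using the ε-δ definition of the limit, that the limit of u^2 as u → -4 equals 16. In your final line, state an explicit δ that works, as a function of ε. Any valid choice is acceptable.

δ = min(1, ε/9)

Let ε > 0 be given. We seek δ > 0 with 0 < |u + 4| < δ ⇒ |u^2 − 16| < ε.
Factor: u^2 − 16 = (u + 4)(u - 4), so |u^2 − 16| = |u + 4|·|u - 4|.
Restrict δ ≤ 1. Then |u + 4| < 1 gives |u| < 5, so by the triangle inequality |u - 4| ≤ 5 + 4 = 9.
Hence |u^2 − 16| ≤ 9|u + 4|, which is < ε once |u + 4| < ε/9.
Take δ = min(1, ε/9). If 0 < |u + 4| < δ then both bounds hold and |u^2 − 16| ≤ 9|u + 4| < 9·(ε/9) = ε.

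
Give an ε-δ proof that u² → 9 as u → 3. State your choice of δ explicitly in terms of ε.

δ = min(1, ε/7)

Let ε > 0 be given. We seek δ > 0 with 0 < |u − 3| < δ ⇒ |u² − 9| < ε.
Factor: u² − 9 = (u − 3)(u + 3), so |u² − 9| = |u − 3|·|u + 3|.
Restrict δ ≤ 1. Then |u − 3| < 1 gives |u| < 4, so by the triangle inequality |u + 3| ≤ 4 + 3 = 7.
Hence |u² − 9| ≤ 7|u − 3|, which is < ε once |u − 3| < ε/7.
Take δ = min(1, ε/7). If 0 < |u − 3| < δ then both bounds hold and |u² − 9| ≤ 7|u − 3| < 7·(ε/7) = ε.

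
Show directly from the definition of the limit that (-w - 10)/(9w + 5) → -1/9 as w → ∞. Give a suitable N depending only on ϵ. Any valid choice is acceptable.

Fix ϵ > 0. We seek N > 0 such that w > N implies |(-w - 10)/(9w + 5) + 1/9| < ϵ.
(-w - 10)/(9w + 5) + 1/9 = (9(-w - 10) − (-1)(9w + 5)) / (9(9w + 5)) = -85/(9(9w + 5)).
For w > 0 we have 9w + 5 > 9w, so |(-w - 10)/(9w + 5) + 1/9| = 85/(9(9w + 5)) < 85/(9·9w) = (85/81)/w.
Thus |(-w - 10)/(9w + 5) + 1/9| < ϵ whenever w > (85/81)/ϵ.
Take N = (85/81)/ϵ. If w > N then |(-w - 10)/(9w + 5) + 1/9| < (85/81)/w < ϵ.

N = (85/81)/ϵ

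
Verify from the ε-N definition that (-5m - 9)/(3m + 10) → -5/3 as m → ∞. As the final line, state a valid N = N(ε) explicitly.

N = (23/9)/ε

Let ε > 0 be given. For m ≥ 1, |(-5m - 9)/(3m + 10) + 5/3| = |23|/(3(3m + 10)) = 23/(3(3m + 10)).
Since 3m + 10 ≥ 3m for m ≥ 1, this is ≤ 23/(3·3m) = (23/9)/m.
So |(-5m - 9)/(3m + 10) + 5/3| < ε whenever m > (23/9)/ε.
Take N = (23/9)/ε. If m > N then |(-5m - 9)/(3m + 10) + 5/3| ≤ (23/9)/m < ε.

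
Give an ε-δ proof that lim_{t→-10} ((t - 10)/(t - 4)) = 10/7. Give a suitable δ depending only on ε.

Suppose ε > 0. We want δ > 0 with 0 < |t + 10| < δ ⇒ |(t - 10)/(t - 4) − (10/7)| < ε.
Combining over a common denominator, (t - 10)/(t - 4) − (10/7) = [(t - 10)·(-14) − (-20)·(t - 4)] / [(-14)·(t - 4)] = 6(t + 10) / ((-14)(t - 4)).
So |(t - 10)/(t - 4) − (10/7)| = 6|t + 10| / (14·|t − 4|).
Restrict δ ≤ 7. Then |t + 10| < 7 gives |t − 4| = |(t + 10) + (-14)| ≥ 14 − 7 = 7.
Hence |(t - 10)/(t - 4) − (10/7)| < 6|t + 10|/(14·7) = (3/49)|t + 10|, which is < ε once |t + 10| < (49/3)ε.
Take δ = min(7, (49/3)ε). Then 0 < |t + 10| < δ forces both bounds, so |(t - 10)/(t - 4) − (10/7)| < ε.

δ = min(7, (49/3)ε)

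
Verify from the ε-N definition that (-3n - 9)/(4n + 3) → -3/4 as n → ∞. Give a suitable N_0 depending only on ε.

N_0 = (27/16)/ε

Let ε > 0. For n ≥ 1, |(-3n - 9)/(4n + 3) + 3/4| = |-27|/(4(4n + 3)) = 27/(4(4n + 3)).
Since 4n + 3 ≥ 4n for n ≥ 1, this is ≤ 27/(4·4n) = (27/16)/n.
So |(-3n - 9)/(4n + 3) + 3/4| < ε whenever n > (27/16)/ε.
Take N_0 = (27/16)/ε. If n > N_0 then |(-3n - 9)/(4n + 3) + 3/4| ≤ (27/16)/n < ε.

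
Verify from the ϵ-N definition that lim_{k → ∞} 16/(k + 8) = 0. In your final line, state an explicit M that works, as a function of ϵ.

Fix ϵ > 0. For k ≥ 1, |16/(k + 8) − 0| = 16/(k + 8) ≤ 16/k.
We need 16/k < ϵ, i.e. k > 16/ϵ.
Take M = 16/ϵ. If k > M then |16/(k + 8)| ≤ 16/k < ϵ.

M = 16/ϵ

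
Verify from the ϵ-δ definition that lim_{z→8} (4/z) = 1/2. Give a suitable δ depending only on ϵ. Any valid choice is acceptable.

δ = min(4, 8ϵ)

Fix ϵ > 0. We seek δ > 0 such that 0 < |z − 8| < δ implies |4/z − (1/2)| < ϵ.
|4/z − (1/2)| = 4·|8 − z|/(8·|z|) = 4|z − 8|/(8|z|).
Restrict δ ≤ 4. Then |z − 8| < 4 gives |z| > 4, so 8|z| > 32.
Then |4/z − (1/2)| < 4|z − 8|/32, which is < ϵ when |z − 8| < 8ϵ.
Take δ = min(4, 8ϵ). Then 0 < |z − 8| < δ gives both |z − 8| < 4 and |z − 8| < 8ϵ, so |4/z − (1/2)| < ϵ.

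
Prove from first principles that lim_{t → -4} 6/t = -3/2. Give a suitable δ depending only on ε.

δ = min(2, (4/3)ε)

Let ε > 0 be given. We seek δ > 0 such that 0 < |t + 4| < δ implies |6/t + 3/2| < ε.
|6/t + 3/2| = 6·|-4 − t|/(4·|t|) = 6|t + 4|/(4|t|).
Require δ ≤ 2 so that |t| > 4 − 2 = 2, hence 4|t| > 8.
Then |6/t + 3/2| < 6|t + 4|/8, which is < ε when |t + 4| < (4/3)ε.
Take δ = min(2, (4/3)ε). Then 0 < |t + 4| < δ gives both |t + 4| < 2 and |t + 4| < (4/3)ε, so |6/t + 3/2| < ε.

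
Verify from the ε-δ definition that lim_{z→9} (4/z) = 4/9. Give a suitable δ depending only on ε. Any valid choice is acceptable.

δ = min(9/2, (81/8)ε)

Let ε > 0. We seek δ > 0 such that 0 < |z − 9| < δ implies |4/z − (4/9)| < ε.
|4/z − (4/9)| = 4·|9 − z|/(9·|z|) = 4|z − 9|/(9|z|).
Require δ ≤ 9/2 so that |z| > 9 − 9/2 = 9/2, hence 9|z| > 81/2.
Then |4/z − (4/9)| < 4|z − 9|/(81/2), which is < ε when |z − 9| < (81/8)ε.
Take δ = min(9/2, (81/8)ε). Then 0 < |z − 9| < δ gives both |z − 9| < 9/2 and |z − 9| < (81/8)ε, so |4/z − (4/9)| < ε.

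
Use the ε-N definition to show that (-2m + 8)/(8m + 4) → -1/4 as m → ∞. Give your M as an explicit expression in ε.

M = (9/8)/ε

Let ε > 0. For m ≥ 1, |(-2m + 8)/(8m + 4) + 1/4| = |72|/(8(8m + 4)) = 72/(8(8m + 4)).
Since 8m + 4 ≥ 8m for m ≥ 1, this is ≤ 72/(8·8m) = (9/8)/m.
So |(-2m + 8)/(8m + 4) + 1/4| < ε whenever m > (9/8)/ε.
Take M = (9/8)/ε. If m > M then |(-2m + 8)/(8m + 4) + 1/4| ≤ (9/8)/m < ε.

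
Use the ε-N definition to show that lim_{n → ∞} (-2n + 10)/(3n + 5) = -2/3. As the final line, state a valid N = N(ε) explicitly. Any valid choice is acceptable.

Suppose ε > 0. For n ≥ 1, |(-2n + 10)/(3n + 5) + 2/3| = |40|/(3(3n + 5)) = 40/(3(3n + 5)).
Since 3n + 5 ≥ 3n for n ≥ 1, this is ≤ 40/(3·3n) = (40/9)/n.
So |(-2n + 10)/(3n + 5) + 2/3| < ε whenever n > (40/9)/ε.
Take N = (40/9)/ε. If n > N then |(-2n + 10)/(3n + 5) + 2/3| ≤ (40/9)/n < ε.

N = (40/9)/ε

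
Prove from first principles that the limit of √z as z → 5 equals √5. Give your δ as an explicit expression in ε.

Fix ε > 0. We want δ > 0 such that 0 < |z − 5| < δ implies |√z − √5| < ε.
Rationalise: √z − √5 = (z − 5)/(√z + √5), so |√z − √5| = |z − 5|/(√z + √5).
Restrict δ ≤ 5 so that |z − 5| < 5 forces z > 0, and then √z + √5 > √5.
Hence |√z − √5| < |z − 5|/√5, which is < ε once |z − 5| < √5·ε.
Take δ = min(5, √5·ε). If 0 < |z − 5| < δ then z > 0 and |√z − √5| < |z − 5|/√5 < ε.

δ = min(5, √5·ε)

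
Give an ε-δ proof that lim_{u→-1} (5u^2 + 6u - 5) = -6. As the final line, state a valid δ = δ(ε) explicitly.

Let ε > 0 be given. We want δ > 0 such that 0 < |u + 1| < δ implies |(5u^2 + 6u - 5) + 6| < ε.
(5u^2 + 6u - 5) + 6 = 5u^2 + 6u + 1 = (u + 1)(5u + 1).
So |(5u^2 + 6u - 5) + 6| = |u + 1|·|5u + 1|.
Require δ ≤ 1. Then |u + 1| < 1 gives |u| < 2, and by the triangle inequality |5u + 1| ≤ 5·2 + 1 = 11.
Hence |(5u^2 + 6u - 5) + 6| ≤ 11|u + 1| < ε provided |u + 1| < ε/11.
Take δ = min(1, ε/11). Then 0 < |u + 1| < δ gives both |u + 1| < 1 and |u + 1| < ε/11, so |(5u^2 + 6u - 5) + 6| < ε.

δ = min(1, ε/11)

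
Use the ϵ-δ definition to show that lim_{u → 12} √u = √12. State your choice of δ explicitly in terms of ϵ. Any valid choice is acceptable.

δ = min(12, √12·ϵ)

Fix ϵ > 0. We want δ > 0 such that 0 < |u − 12| < δ implies |√u − √12| < ϵ.
Multiplying by the conjugate, |√u − √12| = |u − 12|/(√u + √12).
Restrict δ ≤ 12 so that |u − 12| < 12 forces u > 0, and then √u + √12 > √12.
Hence |√u − √12| < |u − 12|/√12, which is < ϵ once |u − 12| < √12·ϵ.
Take δ = min(12, √12·ϵ). If 0 < |u − 12| < δ then u > 0 and |√u − √12| < |u − 12|/√12 < ϵ.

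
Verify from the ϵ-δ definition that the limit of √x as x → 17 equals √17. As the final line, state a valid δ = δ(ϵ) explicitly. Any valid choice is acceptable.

δ = min(17, √17·ϵ)

Let ϵ > 0. We want δ > 0 such that 0 < |x − 17| < δ implies |√x − √17| < ϵ.
Multiplying by the conjugate, |√x − √17| = |x − 17|/(√x + √17).
Restrict δ ≤ 17 so that |x − 17| < 17 forces x > 0, and then √x + √17 > √17.
Hence |√x − √17| < |x − 17|/√17, which is < ϵ once |x − 17| < √17·ϵ.
Take δ = min(17, √17·ϵ). If 0 < |x − 17| < δ then x > 0 and |√x − √17| < |x − 17|/√17 < ϵ.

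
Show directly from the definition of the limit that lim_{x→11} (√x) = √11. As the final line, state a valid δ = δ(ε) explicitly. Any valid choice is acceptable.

Suppose ε > 0. We want δ > 0 such that 0 < |x − 11| < δ implies |√x − √11| < ε.
Multiplying by the conjugate, |√x − √11| = |x − 11|/(√x + √11).
Restrict δ ≤ 11 so that |x − 11| < 11 forces x > 0, and then √x + √11 > √11.
Hence |√x − √11| < |x − 11|/√11, which is < ε once |x − 11| < √11·ε.
Take δ = min(11, √11·ε). If 0 < |x − 11| < δ then x > 0 and |√x − √11| < |x − 11|/√11 < ε.

δ = min(11, √11·ε)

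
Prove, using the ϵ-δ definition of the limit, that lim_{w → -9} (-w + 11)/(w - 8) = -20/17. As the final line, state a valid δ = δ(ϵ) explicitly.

Let ϵ > 0. We want δ > 0 with 0 < |w + 9| < δ ⇒ |(-w + 11)/(w - 8) + 20/17| < ϵ.
Combining over a common denominator, (-w + 11)/(w - 8) + 20/17 = [(-w + 11)·(-17) − 20·(w - 8)] / [(-17)·(w - 8)] = -3(w + 9) / ((-17)(w - 8)).
So |(-w + 11)/(w - 8) + 20/17| = 3|w + 9| / (17·|w − 8|).
Restrict δ ≤ 17/2. Then |w + 9| < 17/2 gives |w − 8| = |(w + 9) + (-17)| ≥ 17 − 17/2 = 17/2.
Hence |(-w + 11)/(w - 8) + 20/17| < 3|w + 9|/(17·(17/2)) = (6/289)|w + 9|, which is < ϵ once |w + 9| < (289/6)ϵ.
Take δ = min(17/2, (289/6)ϵ). Then 0 < |w + 9| < δ forces both bounds, so |(-w + 11)/(w - 8) + 20/17| < ϵ.

δ = min(17/2, (289/6)ϵ)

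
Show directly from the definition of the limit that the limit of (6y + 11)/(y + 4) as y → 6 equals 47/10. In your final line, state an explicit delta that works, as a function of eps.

Suppose eps > 0. We want delta > 0 with 0 < |y − 6| < delta ⇒ |(6y + 11)/(y + 4) − (47/10)| < eps.
Combining over a common denominator, (6y + 11)/(y + 4) − (47/10) = [(6y + 11)·10 − 47·(y + 4)] / [10·(y + 4)] = 13(y − 6) / (10(y + 4)).
So |(6y + 11)/(y + 4) − (47/10)| = 13|y − 6| / (10·|y + 4|).
Restrict delta ≤ 5. Then |y − 6| < 5 gives |y + 4| = |(y − 6) + 10| ≥ 10 − 5 = 5.
Hence |(6y + 11)/(y + 4) − (47/10)| < 13|y − 6|/(10·5) = (13/50)|y − 6|, which is < eps once |y − 6| < (50/13)eps.
Take delta = min(5, (50/13)eps). Then 0 < |y − 6| < delta forces both bounds, so |(6y + 11)/(y + 4) − (47/10)| < eps.

delta = min(5, (50/13)eps)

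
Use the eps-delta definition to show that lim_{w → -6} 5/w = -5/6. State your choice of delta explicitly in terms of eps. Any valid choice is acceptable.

delta = min(3, (18/5)eps)

Suppose eps > 0. We seek delta > 0 such that 0 < |w + 6| < delta implies |5/w + 5/6| < eps.
|5/w + 5/6| = 5·|-6 − w|/(6·|w|) = 5|w + 6|/(6|w|).
Restrict delta ≤ 3. Then |w + 6| < 3 gives |w| > 3, so 6|w| > 18.
Then |5/w + 5/6| < 5|w + 6|/18, which is < eps when |w + 6| < (18/5)eps.
Take delta = min(3, (18/5)eps). Then 0 < |w + 6| < delta gives both |w + 6| < 3 and |w + 6| < (18/5)eps, so |5/w + 5/6| < eps.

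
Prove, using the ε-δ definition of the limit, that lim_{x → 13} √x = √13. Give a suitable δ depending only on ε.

Suppose ε > 0. We want δ > 0 such that 0 < |x − 13| < δ implies |√x − √13| < ε.
Rationalise: √x − √13 = (x − 13)/(√x + √13), so |√x − √13| = |x − 13|/(√x + √13).
Restrict δ ≤ 13 so that |x − 13| < 13 forces x > 0, and then √x + √13 > √13.
Hence |√x − √13| < |x − 13|/√13, which is < ε once |x − 13| < √13·ε.
Take δ = min(13, √13·ε). If 0 < |x − 13| < δ then x > 0 and |√x − √13| < |x − 13|/√13 < ε.

δ = min(13, √13·ε)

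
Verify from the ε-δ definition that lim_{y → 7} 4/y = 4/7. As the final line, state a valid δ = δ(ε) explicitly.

Suppose ε > 0. We seek δ > 0 such that 0 < |y − 7| < δ implies |4/y − (4/7)| < ε.
|4/y − (4/7)| = 4·|7 − y|/(7·|y|) = 4|y − 7|/(7|y|).
Restrict δ ≤ 7/2. Then |y − 7| < 7/2 gives |y| > 7/2, so 7|y| > 49/2.
Then |4/y − (4/7)| < 4|y − 7|/(49/2), which is < ε when |y − 7| < (49/8)ε.
Take δ = min(7/2, (49/8)ε). Then 0 < |y − 7| < δ gives both |y − 7| < 7/2 and |y − 7| < (49/8)ε, so |4/y − (4/7)| < ε.

δ = min(7/2, (49/8)ε)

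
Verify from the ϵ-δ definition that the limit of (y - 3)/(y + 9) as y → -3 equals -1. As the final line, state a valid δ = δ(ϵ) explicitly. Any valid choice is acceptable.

δ = min(3, (3/2)ϵ)

Let ϵ > 0 be given. We want δ > 0 with 0 < |y + 3| < δ ⇒ |(y - 3)/(y + 9) + 1| < ϵ.
Combining over a common denominator, (y - 3)/(y + 9) + 1 = [(y - 3)·6 − (-6)·(y + 9)] / [6·(y + 9)] = 12(y + 3) / (6(y + 9)).
So |(y - 3)/(y + 9) + 1| = 12|y + 3| / (6·|y + 9|).
Require δ ≤ 3, so |y + 9| ≥ |6| − |y + 3| > 6 − 3 = 3.
Hence |(y - 3)/(y + 9) + 1| < 12|y + 3|/(6·3) = (2/3)|y + 3|, which is < ϵ once |y + 3| < (3/2)ϵ.
Take δ = min(3, (3/2)ϵ). Then 0 < |y + 3| < δ forces both bounds, so |(y - 3)/(y + 9) + 1| < ϵ.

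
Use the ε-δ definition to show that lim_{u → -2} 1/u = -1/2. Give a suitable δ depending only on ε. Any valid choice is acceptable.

δ = min(1, 2ε)

Let ε > 0 be given. We seek δ > 0 such that 0 < |u + 2| < δ implies |1/u + 1/2| < ε.
|1/u + 1/2| = |-2 − u|/(2·|u|) = |u + 2|/(2|u|).
Restrict δ ≤ 1. Then |u + 2| < 1 gives |u| > 1, so 2|u| > 2.
Then |1/u + 1/2| < |u + 2|/2, which is < ε when |u + 2| < 2ε.
Take δ = min(1, 2ε). Then 0 < |u + 2| < δ gives both |u + 2| < 1 and |u + 2| < 2ε, so |1/u + 1/2| < ε.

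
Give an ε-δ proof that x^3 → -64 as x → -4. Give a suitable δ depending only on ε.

Let ε > 0. We seek δ > 0 with 0 < |x + 4| < δ ⇒ |x^3 + 64| < ε.
Factor: x^3 + 64 = (x + 4)(x^2 - 4x + 16), so |x^3 + 64| = |x + 4|·|x^2 - 4x + 16|.
Impose δ ≤ 2 so that |x| < 6; then |x^2 - 4x + 16| ≤ 76.
Hence |x^3 + 64| ≤ 76|x + 4|, which is < ε once |x + 4| < ε/76.
Take δ = min(2, ε/76). If 0 < |x + 4| < δ then both bounds hold and |x^3 + 64| ≤ 76|x + 4| < 76·(ε/76) = ε.

δ = min(2, ε/76)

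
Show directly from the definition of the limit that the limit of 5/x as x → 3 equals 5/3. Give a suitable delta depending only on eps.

delta = min(3/2, (9/10)eps)

Fix eps > 0. We seek delta > 0 such that 0 < |x − 3| < delta implies |5/x − (5/3)| < eps.
|5/x − (5/3)| = 5·|3 − x|/(3·|x|) = 5|x − 3|/(3|x|).
Restrict delta ≤ 3/2. Then |x − 3| < 3/2 gives |x| > 3/2, so 3|x| > 9/2.
Then |5/x − (5/3)| < 5|x − 3|/(9/2), which is < eps when |x − 3| < (9/10)eps.
Take delta = min(3/2, (9/10)eps). Then 0 < |x − 3| < delta gives both |x − 3| < 3/2 and |x − 3| < (9/10)eps, so |5/x − (5/3)| < eps.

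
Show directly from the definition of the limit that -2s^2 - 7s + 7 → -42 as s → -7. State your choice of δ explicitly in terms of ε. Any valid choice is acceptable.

Suppose ε > 0. We want δ > 0 such that 0 < |s + 7| < δ implies |(-2s^2 - 7s + 7) + 42| < ε.
(-2s^2 - 7s + 7) + 42 = -2s^2 - 7s + 49 = (s + 7)(-2s + 7).
So |(-2s^2 - 7s + 7) + 42| = |s + 7|·|-2s + 7|.
Require δ ≤ 1. Then |s + 7| < 1 gives |s| < 8, and by the triangle inequality |-2s + 7| ≤ 2·8 + 7 = 23.
Hence |(-2s^2 - 7s + 7) + 42| ≤ 23|s + 7| < ε provided |s + 7| < ε/23.
Take δ = min(1, ε/23). Then 0 < |s + 7| < δ gives both |s + 7| < 1 and |s + 7| < ε/23, so |(-2s^2 - 7s + 7) + 42| < ε.

δ = min(1, ε/23)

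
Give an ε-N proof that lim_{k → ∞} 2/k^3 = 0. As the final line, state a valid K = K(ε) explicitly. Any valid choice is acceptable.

Let ε > 0 be given. For k ≥ 1, |2/k^3 − 0| = 2/k^3.
2/k^3 < ε ⇔ k^3 > 2/ε ⇔ k > (2/ε)^{1/3}.
Take K = (2/ε)^{1/3}. Then k > K implies 2/k^3 < ε.

K = (2/ε)^{1/3}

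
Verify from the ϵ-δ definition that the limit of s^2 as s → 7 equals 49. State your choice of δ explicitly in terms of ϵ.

δ = min(1, ϵ/15)

Suppose ϵ > 0. We seek δ > 0 with 0 < |s − 7| < δ ⇒ |s^2 − 49| < ϵ.
Factor: s^2 − 49 = (s − 7)(s + 7), so |s^2 − 49| = |s − 7|·|s + 7|.
Impose δ ≤ 1 so that |s| < 8; then |s + 7| ≤ 15.
Hence |s^2 − 49| ≤ 15|s − 7|, which is < ϵ once |s − 7| < ϵ/15.
Take δ = min(1, ϵ/15). If 0 < |s − 7| < δ then both bounds hold and |s^2 − 49| ≤ 15|s − 7| < 15·(ϵ/15) = ϵ.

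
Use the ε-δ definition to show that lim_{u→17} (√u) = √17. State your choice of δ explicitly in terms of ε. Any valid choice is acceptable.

δ = min(17, √17·ε)

Fix ε > 0. We want δ > 0 such that 0 < |u − 17| < δ implies |√u − √17| < ε.
Rationalise: √u − √17 = (u − 17)/(√u + √17), so |√u − √17| = |u − 17|/(√u + √17).
Restrict δ ≤ 17 so that |u − 17| < 17 forces u > 0, and then √u + √17 > √17.
Hence |√u − √17| < |u − 17|/√17, which is < ε once |u − 17| < √17·ε.
Take δ = min(17, √17·ε). If 0 < |u − 17| < δ then u > 0 and |√u − √17| < |u − 17|/√17 < ε.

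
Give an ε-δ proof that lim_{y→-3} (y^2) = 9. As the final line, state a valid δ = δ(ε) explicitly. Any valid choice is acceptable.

Fix ε > 0. We seek δ > 0 with 0 < |y + 3| < δ ⇒ |y^2 − 9| < ε.
Factor: y^2 − 9 = (y + 3)(y - 3), so |y^2 − 9| = |y + 3|·|y - 3|.
Impose δ ≤ 1 so that |y| < 4; then |y - 3| ≤ 7.
Hence |y^2 − 9| ≤ 7|y + 3|, which is < ε once |y + 3| < ε/7.
Take δ = min(1, ε/7). If 0 < |y + 3| < δ then both bounds hold and |y^2 − 9| ≤ 7|y + 3| < 7·(ε/7) = ε.

δ = min(1, ε/7)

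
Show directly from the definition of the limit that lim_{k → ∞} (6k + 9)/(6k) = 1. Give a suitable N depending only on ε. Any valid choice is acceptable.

Suppose ε > 0. For k ≥ 1, |(6k + 9)/(6k) − 1| = |54|/(6(6k)) = 54/(6(6k)).
Since 6k ≥ 6k for k ≥ 1, this is ≤ 54/(6·6k) = (3/2)/k.
So |(6k + 9)/(6k) − 1| < ε whenever k > (3/2)/ε.
Take N = (3/2)/ε. If k > N then |(6k + 9)/(6k) − 1| ≤ (3/2)/k < ε.

N = (3/2)/ε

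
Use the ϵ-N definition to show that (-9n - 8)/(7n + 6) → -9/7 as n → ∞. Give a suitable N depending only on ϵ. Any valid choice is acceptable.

N = (2/49)/ϵ

Let ϵ > 0 be given. For n ≥ 1, |(-9n - 8)/(7n + 6) + 9/7| = |-2|/(7(7n + 6)) = 2/(7(7n + 6)).
Since 7n + 6 ≥ 7n for n ≥ 1, this is ≤ 2/(7·7n) = (2/49)/n.
So |(-9n - 8)/(7n + 6) + 9/7| < ϵ whenever n > (2/49)/ϵ.
Take N = (2/49)/ϵ. If n > N then |(-9n - 8)/(7n + 6) + 9/7| ≤ (2/49)/n < ϵ.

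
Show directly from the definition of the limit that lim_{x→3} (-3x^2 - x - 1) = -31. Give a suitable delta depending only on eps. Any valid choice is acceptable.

Fix eps > 0. We want delta > 0 such that 0 < |x − 3| < delta implies |(-3x^2 - x - 1) + 31| < eps.
(-3x^2 - x - 1) + 31 = -3x^2 - x + 30 = (x − 3)(-3x - 10).
So |(-3x^2 - x - 1) + 31| = |x − 3|·|-3x - 10|.
Require delta ≤ 1. Then |x − 3| < 1 gives |x| < 4, and by the triangle inequality |-3x - 10| ≤ 3·4 + 10 = 22.
Hence |(-3x^2 - x - 1) + 31| ≤ 22|x − 3| < eps provided |x − 3| < eps/22.
Take delta = min(1, eps/22). Then 0 < |x − 3| < delta gives both |x − 3| < 1 and |x − 3| < eps/22, so |(-3x^2 - x - 1) + 31| < eps.

delta = min(1, eps/22)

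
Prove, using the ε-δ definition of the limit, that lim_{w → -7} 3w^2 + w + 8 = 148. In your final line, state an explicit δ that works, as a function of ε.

Fix ε > 0. We want δ > 0 such that 0 < |w + 7| < δ implies |(3w^2 + w + 8) − 148| < ε.
(3w^2 + w + 8) − 148 = 3w^2 + w - 140 = (w + 7)(3w - 20).
So |(3w^2 + w + 8) − 148| = |w + 7|·|3w - 20|.
Assume first that |w + 7| < 1, so |w| < 8. Then |3w - 20| ≤ 3·8 + 20 = 44.
Hence |(3w^2 + w + 8) − 148| ≤ 44|w + 7| < ε provided |w + 7| < ε/44.
Choosing δ = min(1, ε/44) ensures both conditions, hence |(3w^2 + w + 8) − 148| < ε.

δ = min(1, ε/44)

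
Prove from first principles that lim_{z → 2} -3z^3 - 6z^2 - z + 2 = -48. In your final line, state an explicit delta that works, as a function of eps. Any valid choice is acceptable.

Suppose eps > 0. We want delta > 0 such that 0 < |z − 2| < delta implies |(-3z^3 - 6z^2 - z + 2) + 48| < eps.
(-3z^3 - 6z^2 - z + 2) + 48 = -3z^3 - 6z^2 - z + 50 = (z − 2)(-3z^2 - 12z - 25).
So |(-3z^3 - 6z^2 - z + 2) + 48| = |z − 2|·|-3z^2 - 12z - 25|.
Assume first that |z − 2| < 1, so |z| < 3. Then |-3z^2 - 12z - 25| ≤ 3·3^2 + 12·3 + 25 = 88.
Hence |(-3z^3 - 6z^2 - z + 2) + 48| ≤ 88|z − 2| < eps provided |z − 2| < eps/88.
Choosing delta = min(1, eps/88) ensures both conditions, hence |(-3z^3 - 6z^2 - z + 2) + 48| < eps.

delta = min(1, eps/88)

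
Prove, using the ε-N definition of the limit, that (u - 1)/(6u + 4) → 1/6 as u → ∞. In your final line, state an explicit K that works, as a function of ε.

K = (5/18)/ε

Let ε > 0 be given. We seek K > 0 such that u > K implies |(u - 1)/(6u + 4) − (1/6)| < ε.
(u - 1)/(6u + 4) − (1/6) = (6(u - 1) − (6u + 4)) / (6(6u + 4)) = -10/(6(6u + 4)).
For u > 0 we have 6u + 4 > 6u, so |(u - 1)/(6u + 4) − (1/6)| = 10/(6(6u + 4)) < 10/(6·6u) = (5/18)/u.
Thus |(u - 1)/(6u + 4) − (1/6)| < ε whenever u > (5/18)/ε.
Take K = (5/18)/ε. If u > K then |(u - 1)/(6u + 4) − (1/6)| < (5/18)/u < ε.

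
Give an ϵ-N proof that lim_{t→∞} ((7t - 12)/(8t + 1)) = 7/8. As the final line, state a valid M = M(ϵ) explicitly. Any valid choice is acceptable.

M = (103/64)/ϵ

Let ϵ > 0 be given. We seek M > 0 such that t > M implies |(7t - 12)/(8t + 1) − (7/8)| < ϵ.
(7t - 12)/(8t + 1) − (7/8) = (8(7t - 12) − 7(8t + 1)) / (8(8t + 1)) = -103/(8(8t + 1)).
For t > 0 we have 8t + 1 > 8t, so |(7t - 12)/(8t + 1) − (7/8)| = 103/(8(8t + 1)) < 103/(8·8t) = (103/64)/t.
Thus |(7t - 12)/(8t + 1) − (7/8)| < ϵ whenever t > (103/64)/ϵ.
Take M = (103/64)/ϵ. If t > M then |(7t - 12)/(8t + 1) − (7/8)| < (103/64)/t < ϵ.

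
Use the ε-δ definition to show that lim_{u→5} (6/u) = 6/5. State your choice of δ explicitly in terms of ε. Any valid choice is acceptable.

δ = min(5/2, (25/12)ε)

Suppose ε > 0. We seek δ > 0 such that 0 < |u − 5| < δ implies |6/u − (6/5)| < ε.
|6/u − (6/5)| = 6·|5 − u|/(5·|u|) = 6|u − 5|/(5|u|).
Restrict δ ≤ 5/2. Then |u − 5| < 5/2 gives |u| > 5/2, so 5|u| > 25/2.
Then |6/u − (6/5)| < 6|u − 5|/(25/2), which is < ε when |u − 5| < (25/12)ε.
Take δ = min(5/2, (25/12)ε). Then 0 < |u − 5| < δ gives both |u − 5| < 5/2 and |u − 5| < (25/12)ε, so |6/u − (6/5)| < ε.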